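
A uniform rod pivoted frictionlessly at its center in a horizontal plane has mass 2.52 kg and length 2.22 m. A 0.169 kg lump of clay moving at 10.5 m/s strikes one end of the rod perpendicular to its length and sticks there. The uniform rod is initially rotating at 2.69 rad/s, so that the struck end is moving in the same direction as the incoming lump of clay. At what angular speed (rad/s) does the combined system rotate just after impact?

|ω_f| ≈ 3.82 rad/s

About the pivot the impulsive forces during the collision are internal, so angular momentum about that axis is conserved.
I_p = (1/12)(2.52)(2.22)² = 1.035 kg·m². Taking the sense of the lump of clay's angular momentum as positive, L_{lump} = m v R = (0.169)(10.5)(2.22/2) = 1.970 kg·m²/s.
L_i = +I_p ω_p + m v R = +(1.035)(2.69) + 1.970 = 4.754 kg·m²/s.
After sticking, I_f = I_p + m R² = 1.035 + (0.169)(2.22/2)² = 1.243 kg·m².
ω_f = L_i / I_f = 4.754 / 1.243 = 3.824 rad/s.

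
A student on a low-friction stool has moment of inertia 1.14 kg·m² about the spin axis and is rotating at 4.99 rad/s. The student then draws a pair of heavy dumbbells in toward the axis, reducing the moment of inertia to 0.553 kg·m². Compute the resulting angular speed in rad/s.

ω₂ ≈ 10.3 rad/s

No external torque acts about the spin axis, so angular momentum is conserved.
ω₂ = I₁ω₁ / I₂ = (1.140)(4.99 rad/s) / (0.5530) = 10.29 rad/s.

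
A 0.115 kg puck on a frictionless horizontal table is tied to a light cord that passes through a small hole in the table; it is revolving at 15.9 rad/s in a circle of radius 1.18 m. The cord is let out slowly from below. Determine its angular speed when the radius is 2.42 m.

No torque about the axis ⇒ m r₁² ω₁ = m r₂² ω₂.
ω₂ = ω₁ (r₁/r₂)² = (15.9)(1.18/2.42)² = 3.780 rad/s.

ω₂ ≈ 3.78 rad/s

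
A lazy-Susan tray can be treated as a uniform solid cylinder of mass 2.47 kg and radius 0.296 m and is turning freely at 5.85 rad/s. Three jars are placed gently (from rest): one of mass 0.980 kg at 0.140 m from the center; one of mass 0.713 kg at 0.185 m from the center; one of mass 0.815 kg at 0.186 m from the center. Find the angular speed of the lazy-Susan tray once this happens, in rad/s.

ω_f ≈ 3.52 rad/s

The added mass arrives with no angular momentum about the center, and any external torque about the center is negligible, so the system's angular momentum is conserved.
I_p = ½(2.47)(0.296)² = 0.1082 kg·m².
Added inertia Σmr² = (0.980)(0.140)² + (0.713)(0.185)² + (0.815)(0.186)² = 0.07181 kg·m²; I_f = 0.1082 + 0.07181 = 0.1800 kg·m².
ω_f = I_p ω_i / I_f = (0.1082)(5.85) / 0.1800 = 3.516 rad/s.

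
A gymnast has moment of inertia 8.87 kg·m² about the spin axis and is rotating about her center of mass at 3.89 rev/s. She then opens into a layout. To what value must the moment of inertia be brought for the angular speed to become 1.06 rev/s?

No external torque acts about the spin axis, so angular momentum is conserved.
I₂ = I₁ω₁ / ω₂ = (8.87)(3.89) / (1.06) = 32.55 kg·m².

I₂ ≈ 32.6 kg·m²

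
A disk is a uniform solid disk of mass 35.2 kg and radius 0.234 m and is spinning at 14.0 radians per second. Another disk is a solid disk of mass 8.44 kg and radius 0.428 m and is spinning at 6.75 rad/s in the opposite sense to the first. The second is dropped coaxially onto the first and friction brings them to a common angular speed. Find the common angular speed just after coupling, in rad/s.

No external torque acts about the common axis, so total angular momentum is conserved.
Moments of inertia: I_A = ½(35.2)(0.234)² = 0.9637 kg·m²; I_B = ½(8.44)(0.428)² = 0.7730 kg·m².
Taking A's sense as positive: L = (0.9637)(14.0) − (0.7730)(6.75) = 8.274 kg·m²·rad/s.
Combined I = 0.9637 + 0.7730 = 1.737 kg·m².
ω_f = L / I = 8.274 / 1.737 = 4.764 rad/s.

|ω_f| ≈ 4.76 rad/s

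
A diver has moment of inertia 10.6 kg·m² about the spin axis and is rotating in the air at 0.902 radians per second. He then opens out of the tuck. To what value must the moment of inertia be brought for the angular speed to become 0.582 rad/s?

I₂ ≈ 16.4 kg·m²

No external torque acts about the spin axis, so angular momentum is conserved.
I₂ = I₁ω₁ / ω₂ = (10.6)(0.902) / (0.582) = 16.43 kg·m².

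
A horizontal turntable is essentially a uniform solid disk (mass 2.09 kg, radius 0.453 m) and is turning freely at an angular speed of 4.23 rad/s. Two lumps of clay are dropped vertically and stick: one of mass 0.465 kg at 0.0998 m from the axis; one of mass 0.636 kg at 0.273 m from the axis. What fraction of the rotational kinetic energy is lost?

No external torque acts about the axis; L_before = L_after.
I_p = ½(2.09)(0.453)² = 0.2144 kg·m².
Added inertia Σmr² = (0.465)(0.0998)² + (0.636)(0.273)² = 0.05203 kg·m²; I_f = 0.2144 + 0.05203 = 0.2665 kg·m².
ω_f = I_p ω_i / I_f = (0.2144)(4.23) / 0.2665 = 3.404 rad/s.
KE_i = ½(0.2144)(4.230 rad/s)² = 1.919 J; KE_f = ½(0.2665)(3.404)² = 1.544 J.
Fraction lost = 0.1953.

fraction ≈ 0.195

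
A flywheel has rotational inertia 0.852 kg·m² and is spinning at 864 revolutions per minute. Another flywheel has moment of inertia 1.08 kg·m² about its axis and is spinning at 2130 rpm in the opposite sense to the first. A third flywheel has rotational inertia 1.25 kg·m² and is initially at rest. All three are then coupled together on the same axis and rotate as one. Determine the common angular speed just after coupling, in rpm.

|ω_f| ≈ 492 rpm

No external torque acts about the common axis, so total angular momentum is conserved.
Taking A's sense as positive: L = (0.8520)(864) − (1.080)(2130) = -1564 kg·m²·rpm.
Combined I = 0.8520 + 1.080 + 1.250 = 3.182 kg·m².
ω_f = L / I = -1564 / 3.182 = -491.6 rpm.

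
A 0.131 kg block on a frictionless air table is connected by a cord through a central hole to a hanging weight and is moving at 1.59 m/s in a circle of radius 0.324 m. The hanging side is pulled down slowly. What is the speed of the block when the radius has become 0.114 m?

v₂ ≈ 4.52 m/s

The only horizontal force on the mass is along the cord (radial), so it exerts no torque about the hole and angular momentum m v r is conserved.
v₂ = v₁ r₁ / r₂ = (1.59)(0.324) / (0.114) = 4.519 m/s.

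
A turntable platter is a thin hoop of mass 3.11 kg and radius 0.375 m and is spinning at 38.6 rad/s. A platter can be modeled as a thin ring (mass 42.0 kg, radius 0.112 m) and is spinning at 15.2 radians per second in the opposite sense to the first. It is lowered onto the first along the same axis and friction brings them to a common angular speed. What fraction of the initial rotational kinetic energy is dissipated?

fraction ≈ 0.894

No external torque acts about the common axis, so total angular momentum is conserved.
Moments of inertia: I_A = (3.11)(0.375)² = 0.4373 kg·m²; I_B = (42.0)(0.112)² = 0.5268 kg·m².
Taking A's sense as positive: L = (0.4373)(38.6) − (0.5268)(15.2) = 8.873 kg·m²·rad/s.
Combined I = 0.4373 + 0.5268 = 0.9642 kg·m².
ω_f = L / I = 8.873 / 0.9642 = 9.203 rad/s.
KE_i = ½ΣIω² = 386.7 J; KE_f = ½(0.9642)(9.203)² = 40.83 J.
Fraction dissipated = (KE_i − KE_f)/KE_i = 0.8944.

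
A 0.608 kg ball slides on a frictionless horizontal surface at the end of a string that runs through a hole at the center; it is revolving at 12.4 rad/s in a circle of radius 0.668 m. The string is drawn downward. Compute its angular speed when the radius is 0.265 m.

No torque about the axis ⇒ m r₁² ω₁ = m r₂² ω₂.
ω₂ = ω₁ (r₁/r₂)² = (12.4)(0.668/0.265)² = 78.79 rad/s.

ω₂ ≈ 78.8 rad/s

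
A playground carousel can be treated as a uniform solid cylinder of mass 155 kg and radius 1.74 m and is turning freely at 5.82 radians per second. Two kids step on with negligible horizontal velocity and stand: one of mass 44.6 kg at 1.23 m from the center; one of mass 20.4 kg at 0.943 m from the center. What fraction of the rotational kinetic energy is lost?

No external torque acts about the center; L_before = L_after.
I_p = ½(155)(1.74)² = 234.6 kg·m².
Added inertia Σmr² = (44.6)(1.23)² + (20.4)(0.943)² = 85.62 kg·m²; I_f = 234.6 + 85.62 = 320.3 kg·m².
ω_f = I_p ω_i / I_f = (234.6)(5.82) / 320.3 = 4.264 rad/s.
KE_i = ½(234.6)(5.820 rad/s)² = 3974 J; KE_f = ½(320.3)(4.264)² = 2912 J.
Fraction lost = 0.2673.

fraction ≈ 0.267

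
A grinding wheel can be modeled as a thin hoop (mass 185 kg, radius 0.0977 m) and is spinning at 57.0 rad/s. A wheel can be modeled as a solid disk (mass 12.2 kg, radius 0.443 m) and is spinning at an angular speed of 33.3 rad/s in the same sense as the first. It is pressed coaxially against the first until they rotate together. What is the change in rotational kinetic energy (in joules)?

The coupling torques are internal; angular momentum about the shared axis is conserved.
Moments of inertia: I_A = (185)(0.0977)² = 1.766 kg·m²; I_B = ½(12.2)(0.443)² = 1.197 kg·m².
Taking A's sense as positive: L = (1.766)(57.0) + (1.197)(33.3) = 140.5 kg·m²·rad/s.
Combined I = 1.766 + 1.197 = 2.963 kg·m².
ω_f = L / I = 140.5 / 2.963 = 47.42 rad/s.
KE_i = ½ΣIω² = 3532 J; KE_f = ½(2.963)(47.42)² = 3332 J.

ΔKE ≈ -200 J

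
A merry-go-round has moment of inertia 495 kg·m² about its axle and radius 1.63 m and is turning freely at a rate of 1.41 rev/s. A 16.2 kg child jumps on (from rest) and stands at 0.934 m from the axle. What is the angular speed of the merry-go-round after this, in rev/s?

No external torque acts about the axle; L_before = L_after.
Added inertia Σmr² = (16.2)(0.934)² = 14.13 kg·m²; I_f = 495.0 + 14.13 = 509.1 kg·m².
ω_f = I_p ω_i / I_f = (495.0)(1.41) / 509.1 = 1.371 rev/s.

ω_f ≈ 1.37 rev/s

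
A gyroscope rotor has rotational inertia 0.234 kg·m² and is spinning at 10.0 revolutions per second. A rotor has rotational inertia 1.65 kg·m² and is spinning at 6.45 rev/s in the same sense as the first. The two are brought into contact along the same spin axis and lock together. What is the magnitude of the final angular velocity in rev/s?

|ω_f| ≈ 6.89 rev/s

The coupling torques are internal; angular momentum about the shared axis is conserved.
Taking A's sense as positive: L = (0.2340)(10.0) + (1.650)(6.45) = 12.98 kg·m²·rev/s.
Combined I = 0.2340 + 1.650 = 1.884 kg·m².
ω_f = L / I = 12.98 / 1.884 = 6.891 rev/s.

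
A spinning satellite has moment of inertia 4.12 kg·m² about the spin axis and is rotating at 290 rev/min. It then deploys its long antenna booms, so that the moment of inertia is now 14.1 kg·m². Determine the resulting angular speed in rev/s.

No external torque acts about the spin axis, so angular momentum is conserved.
ω₂ = I₁ω₁ / I₂ = (4.120)(290 rpm) / (14.10) = 84.74 rpm = 1.412 rev/s.

ω₂ ≈ 1.41 rev/s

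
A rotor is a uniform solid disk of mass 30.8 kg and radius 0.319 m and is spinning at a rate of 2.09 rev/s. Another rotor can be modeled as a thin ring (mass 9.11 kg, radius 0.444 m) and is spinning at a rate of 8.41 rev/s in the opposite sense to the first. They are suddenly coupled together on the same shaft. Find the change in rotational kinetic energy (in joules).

ΔKE ≈ -1820 J

No external torque acts about the common axis, so total angular momentum is conserved.
Moments of inertia: I_A = ½(30.8)(0.319)² = 1.567 kg·m²; I_B = (9.11)(0.444)² = 1.796 kg·m².
Taking A's sense as positive: L = (1.567)(2.09) − (1.796)(8.41) = -11.83 kg·m²·rev/s.
Combined I = 1.567 + 1.796 = 3.363 kg·m².
ω_f = L / I = -11.83 / 3.363 = -3.517 rev/s.
KE_i = ½ΣIω² = 2642 J; KE_f = ½(3.363)(22.10)² = 821.2 J.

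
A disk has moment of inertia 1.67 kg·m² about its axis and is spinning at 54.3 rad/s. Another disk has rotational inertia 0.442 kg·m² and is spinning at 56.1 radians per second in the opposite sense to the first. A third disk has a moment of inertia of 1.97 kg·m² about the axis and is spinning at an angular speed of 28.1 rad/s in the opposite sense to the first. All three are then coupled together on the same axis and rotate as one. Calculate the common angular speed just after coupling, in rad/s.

|ω_f| ≈ 2.58 rad/s

No external torque acts about the common axis, so total angular momentum is conserved.
Taking A's sense as positive: L = (1.670)(54.3) − (0.4420)(56.1) − (1.970)(28.1) = 10.53 kg·m²·rad/s.
Combined I = 1.670 + 0.4420 + 1.970 = 4.082 kg·m².
ω_f = L / I = 10.53 / 4.082 = 2.579 rad/s.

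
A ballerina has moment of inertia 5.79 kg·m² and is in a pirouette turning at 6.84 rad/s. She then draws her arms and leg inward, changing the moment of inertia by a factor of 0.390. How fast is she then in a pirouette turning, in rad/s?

ω₂ ≈ 17.5 rad/s

Angular momentum about the spin axis is conserved since the torque about it is zero.
I₂ = 0.390 × 5.79 = 2.258 kg·m².
ω₂ = I₁ω₁ / I₂ = (5.790)(6.84 rad/s) / (2.258) = 17.54 rad/s.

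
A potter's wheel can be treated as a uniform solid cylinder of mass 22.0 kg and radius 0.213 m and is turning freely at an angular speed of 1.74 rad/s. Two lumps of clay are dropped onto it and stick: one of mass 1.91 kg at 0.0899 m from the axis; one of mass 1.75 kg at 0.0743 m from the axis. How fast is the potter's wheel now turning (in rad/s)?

No external torque acts about the axis; L_before = L_after.
I_p = ½(22.0)(0.213)² = 0.4991 kg·m².
Added inertia Σmr² = (1.91)(0.0899)² + (1.75)(0.0743)² = 0.02510 kg·m²; I_f = 0.4991 + 0.02510 = 0.5242 kg·m².
ω_f = I_p ω_i / I_f = (0.4991)(1.74) / 0.5242 = 1.657 rad/s.

ω_f ≈ 1.66 rad/s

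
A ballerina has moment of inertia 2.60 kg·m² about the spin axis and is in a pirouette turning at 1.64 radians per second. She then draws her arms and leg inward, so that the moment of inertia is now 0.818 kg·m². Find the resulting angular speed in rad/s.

Angular momentum about the spin axis is conserved since the torque about it is zero.
ω₂ = I₁ω₁ / I₂ = (2.600)(1.64 rad/s) / (0.8180) = 5.213 rad/s.

ω₂ ≈ 5.21 rad/s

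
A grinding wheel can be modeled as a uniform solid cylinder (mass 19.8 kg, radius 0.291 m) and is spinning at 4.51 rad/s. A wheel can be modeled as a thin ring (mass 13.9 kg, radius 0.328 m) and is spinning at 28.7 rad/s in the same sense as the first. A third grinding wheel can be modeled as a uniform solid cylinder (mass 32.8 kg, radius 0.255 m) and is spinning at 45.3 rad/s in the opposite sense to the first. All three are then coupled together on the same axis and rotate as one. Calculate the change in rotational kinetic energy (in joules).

ΔKE ≈ -1720 J

The coupling torques are internal; angular momentum about the shared axis is conserved.
Moments of inertia: I_A = ½(19.8)(0.291)² = 0.8383 kg·m²; I_B = (13.9)(0.328)² = 1.495 kg·m²; I_C = ½(32.8)(0.255)² = 1.066 kg·m².
Taking A's sense as positive: L = (0.8383)(4.51) + (1.495)(28.7) − (1.066)(45.3) = -1.609 kg·m²·rad/s.
Combined I = 0.8383 + 1.495 + 1.066 = 3.400 kg·m².
ω_f = L / I = -1.609 / 3.400 = -0.4732 rad/s.
KE_i = ½ΣIω² = 1719 J; KE_f = ½(3.400)(0.4732)² = 0.3807 J.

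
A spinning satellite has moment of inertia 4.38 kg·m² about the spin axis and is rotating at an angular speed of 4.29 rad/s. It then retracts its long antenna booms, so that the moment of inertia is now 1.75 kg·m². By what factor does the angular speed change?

ω₂/ω₁ ≈ 2.50

Angular momentum about the spin axis is conserved since the torque about it is zero.
ω₂/ω₁ = I₁/I₂ = 4.380 / 1.750 = 2.503.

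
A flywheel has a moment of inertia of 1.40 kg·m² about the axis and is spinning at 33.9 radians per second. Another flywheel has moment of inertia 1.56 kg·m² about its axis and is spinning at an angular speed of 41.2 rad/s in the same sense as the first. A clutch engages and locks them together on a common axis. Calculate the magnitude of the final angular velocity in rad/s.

The coupling torques are internal; angular momentum about the shared axis is conserved.
Taking A's sense as positive: L = (1.400)(33.9) + (1.560)(41.2) = 111.7 kg·m²·rad/s.
Combined I = 1.400 + 1.560 = 2.960 kg·m².
ω_f = L / I = 111.7 / 2.960 = 37.75 rad/s.

|ω_f| ≈ 37.7 rad/s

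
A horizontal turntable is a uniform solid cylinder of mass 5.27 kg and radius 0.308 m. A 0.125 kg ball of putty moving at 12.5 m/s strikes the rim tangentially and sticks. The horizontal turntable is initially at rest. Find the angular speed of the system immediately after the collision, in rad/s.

|ω_f| ≈ 1.84 rad/s

The axle reaction passes through the axle and exerts no torque about it; angular momentum about the axle is conserved through the impact.
I_p = ½(5.27)(0.308)² = 0.2500 kg·m². Taking the sense of the ball of putty's angular momentum as positive, L_{ball} = m v R = (0.125)(12.5)(0.308) = 0.4813 kg·m²/s.
L_i = 0 + 0.4813 = 0.4813 kg·m²/s.
After sticking, I_f = I_p + m R² = 0.2500 + (0.125)(0.308)² = 0.2618 kg·m².
ω_f = L_i / I_f = 0.4813 / 0.2618 = 1.838 rad/s.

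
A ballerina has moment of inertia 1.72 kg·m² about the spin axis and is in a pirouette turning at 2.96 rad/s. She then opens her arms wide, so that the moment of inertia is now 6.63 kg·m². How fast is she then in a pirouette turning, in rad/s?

ω₂ ≈ 0.768 rad/s

Angular momentum about the spin axis is conserved since the torque about it is zero.
ω₂ = I₁ω₁ / I₂ = (1.720)(2.96 rad/s) / (6.630) = 0.7679 rad/s.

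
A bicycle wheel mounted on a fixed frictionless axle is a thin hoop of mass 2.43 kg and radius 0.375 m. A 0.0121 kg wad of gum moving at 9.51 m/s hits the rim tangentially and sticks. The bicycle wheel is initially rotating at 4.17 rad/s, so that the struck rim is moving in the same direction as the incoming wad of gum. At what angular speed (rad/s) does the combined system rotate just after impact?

About the axle the impulsive forces during the collision are internal, so angular momentum about that axis is conserved.
I_p = (2.43)(0.375)² = 0.3417 kg·m². Taking the sense of the wad of gum's angular momentum as positive, L_{wad} = m v R = (0.0121)(9.51)(0.375) = 0.04315 kg·m²/s.
L_i = +I_p ω_p + m v R = +(0.3417)(4.17) + 0.04315 = 1.468 kg·m²/s.
After sticking, I_f = I_p + m R² = 0.3417 + (0.0121)(0.375)² = 0.3434 kg·m².
ω_f = L_i / I_f = 1.468 / 0.3434 = 4.275 rad/s.

|ω_f| ≈ 4.27 rad/s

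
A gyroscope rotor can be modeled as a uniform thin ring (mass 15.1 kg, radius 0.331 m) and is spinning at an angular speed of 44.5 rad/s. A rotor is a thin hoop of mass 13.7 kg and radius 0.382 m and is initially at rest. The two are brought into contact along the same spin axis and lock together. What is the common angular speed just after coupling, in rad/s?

|ω_f| ≈ 20.2 rad/s

No external torque acts about the common axis, so total angular momentum is conserved.
Moments of inertia: I_A = (15.1)(0.331)² = 1.654 kg·m²; I_B = (13.7)(0.382)² = 1.999 kg·m².
Taking A's sense as positive: L = (1.654)(44.5) = 73.62 kg·m²·rad/s.
Combined I = 1.654 + 1.999 = 3.654 kg·m².
ω_f = L / I = 73.62 / 3.654 = 20.15 rad/s.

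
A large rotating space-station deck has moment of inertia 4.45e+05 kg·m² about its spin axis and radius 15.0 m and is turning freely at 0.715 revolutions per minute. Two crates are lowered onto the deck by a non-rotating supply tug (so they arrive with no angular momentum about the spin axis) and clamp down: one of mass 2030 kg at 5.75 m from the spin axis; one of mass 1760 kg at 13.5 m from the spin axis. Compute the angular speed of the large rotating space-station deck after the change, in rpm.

The added mass arrives with no angular momentum about the spin axis, and any external torque about the spin axis is negligible, so the system's angular momentum is conserved.
Added inertia Σmr² = (2030)(5.75)² + (1760)(13.5)² = 3.879e+05 kg·m²; I_f = 4.450e+05 + 3.879e+05 = 8.329e+05 kg·m².
ω_f = I_p ω_i / I_f = (4.450e+05)(0.715) / 8.329e+05 = 0.3820 rpm.

ω_f ≈ 0.382 rpm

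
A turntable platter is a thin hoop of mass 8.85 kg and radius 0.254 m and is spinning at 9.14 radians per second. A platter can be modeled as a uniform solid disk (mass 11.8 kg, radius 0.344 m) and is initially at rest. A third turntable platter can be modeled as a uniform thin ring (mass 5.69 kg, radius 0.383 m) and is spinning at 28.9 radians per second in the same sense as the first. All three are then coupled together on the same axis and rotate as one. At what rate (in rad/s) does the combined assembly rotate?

No external torque acts about the common axis, so total angular momentum is conserved.
Moments of inertia: I_A = (8.85)(0.254)² = 0.5710 kg·m²; I_B = ½(11.8)(0.344)² = 0.6982 kg·m²; I_C = (5.69)(0.383)² = 0.8347 kg·m².
Taking A's sense as positive: L = (0.5710)(9.14) + (0.8347)(28.9) = 29.34 kg·m²·rad/s.
Combined I = 0.5710 + 0.6982 + 0.8347 = 2.104 kg·m².
ω_f = L / I = 29.34 / 2.104 = 13.95 rad/s.

|ω_f| ≈ 13.9 rad/s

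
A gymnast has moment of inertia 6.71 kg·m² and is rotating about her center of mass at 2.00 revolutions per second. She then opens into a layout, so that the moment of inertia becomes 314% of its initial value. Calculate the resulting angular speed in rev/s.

Angular momentum about the spin axis is conserved since the torque about it is zero.
I₂ = 3.14 × 6.71 = 21.07 kg·m².
ω₂ = I₁ω₁ / I₂ = (6.710)(2.00 rev/s) / (21.07) = 0.6369 rev/s.

ω₂ ≈ 0.637 rev/s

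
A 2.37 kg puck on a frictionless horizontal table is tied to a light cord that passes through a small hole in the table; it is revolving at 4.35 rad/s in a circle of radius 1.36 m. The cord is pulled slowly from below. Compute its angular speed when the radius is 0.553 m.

ω₂ ≈ 26.3 rad/s

The constraining force is radial, so m r² ω about the center is conserved.
ω₂ = ω₁ (r₁/r₂)² = (4.35)(1.36/0.553)² = 26.31 rad/s.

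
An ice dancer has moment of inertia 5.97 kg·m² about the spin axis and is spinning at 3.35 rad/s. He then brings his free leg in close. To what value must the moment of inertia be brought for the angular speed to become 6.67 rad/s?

With no external torque about the axis, L is conserved: I₁ω₁ = I₂ω₂.
I₂ = I₁ω₁ / ω₂ = (5.97)(3.35) / (6.67) = 2.998 kg·m².

I₂ ≈ 3.00 kg·m²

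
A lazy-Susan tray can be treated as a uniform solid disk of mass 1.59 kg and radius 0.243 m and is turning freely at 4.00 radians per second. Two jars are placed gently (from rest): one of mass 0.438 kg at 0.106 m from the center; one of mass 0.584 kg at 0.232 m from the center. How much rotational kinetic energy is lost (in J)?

No external torque acts about the center; L_before = L_after.
I_p = ½(1.59)(0.243)² = 0.04694 kg·m².
Added inertia Σmr² = (0.438)(0.106)² + (0.584)(0.232)² = 0.03635 kg·m²; I_f = 0.04694 + 0.03635 = 0.08330 kg·m².
ω_f = I_p ω_i / I_f = (0.04694)(4.00) / 0.08330 = 2.254 rad/s.
KE_i = ½(0.04694)(4.000 rad/s)² = 0.3756 J; KE_f = ½(0.08330)(2.254)² = 0.2116 J.

energy lost ≈ 0.164 J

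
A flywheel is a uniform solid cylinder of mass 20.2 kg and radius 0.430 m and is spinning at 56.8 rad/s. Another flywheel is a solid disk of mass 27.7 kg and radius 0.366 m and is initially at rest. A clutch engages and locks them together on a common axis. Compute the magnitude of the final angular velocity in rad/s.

|ω_f| ≈ 28.5 rad/s

No external torque acts about the common axis, so total angular momentum is conserved.
Moments of inertia: I_A = ½(20.2)(0.430)² = 1.867 kg·m²; I_B = ½(27.7)(0.366)² = 1.855 kg·m².
Taking A's sense as positive: L = (1.867)(56.8) = 106.1 kg·m²·rad/s.
Combined I = 1.867 + 1.855 = 3.723 kg·m².
ω_f = L / I = 106.1 / 3.723 = 28.49 rad/s.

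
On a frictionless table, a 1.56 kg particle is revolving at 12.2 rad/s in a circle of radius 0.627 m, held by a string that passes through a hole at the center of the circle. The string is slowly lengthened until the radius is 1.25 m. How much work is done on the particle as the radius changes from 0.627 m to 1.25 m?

W ≈ -34.2 J

The constraining force is radial, so m r² ω about the center is conserved.
ω₂ = ω₁ (r₁/r₂)² = (12.2)(0.627/1.25)² = 3.070 rad/s.
W = ΔKE = ½m(v₂² − v₁²) = -34.16 J.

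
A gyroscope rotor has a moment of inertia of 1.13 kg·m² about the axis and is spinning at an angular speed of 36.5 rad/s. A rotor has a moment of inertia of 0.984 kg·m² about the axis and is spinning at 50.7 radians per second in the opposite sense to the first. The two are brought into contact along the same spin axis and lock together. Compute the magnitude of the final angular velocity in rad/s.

|ω_f| ≈ 4.09 rad/s

The coupling torques are internal; angular momentum about the shared axis is conserved.
Taking A's sense as positive: L = (1.130)(36.5) − (0.9840)(50.7) = -8.644 kg·m²·rad/s.
Combined I = 1.130 + 0.9840 = 2.114 kg·m².
ω_f = L / I = -8.644 / 2.114 = -4.089 rad/s.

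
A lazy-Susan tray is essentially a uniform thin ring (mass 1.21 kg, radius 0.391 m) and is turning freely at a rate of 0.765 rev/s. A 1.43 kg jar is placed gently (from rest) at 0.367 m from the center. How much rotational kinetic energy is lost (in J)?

The added mass arrives with no angular momentum about the center, and any external torque about the center is negligible, so the system's angular momentum is conserved.
I_p = (1.21)(0.391)² = 0.1850 kg·m².
Added inertia Σmr² = (1.43)(0.367)² = 0.1926 kg·m²; I_f = 0.1850 + 0.1926 = 0.3776 kg·m².
ω_f = I_p ω_i / I_f = (0.1850)(0.765) / 0.3776 = 0.3748 rev/s.
KE_i = ½(0.1850)(4.807 rad/s)² = 2.137 J; KE_f = ½(0.3776)(2.355)² = 1.047 J.

energy lost ≈ 1.09 J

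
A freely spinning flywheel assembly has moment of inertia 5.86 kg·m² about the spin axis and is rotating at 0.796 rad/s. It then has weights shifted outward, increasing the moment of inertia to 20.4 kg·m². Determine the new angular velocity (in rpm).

Angular momentum about the spin axis is conserved since the torque about it is zero.
ω₂ = I₁ω₁ / I₂ = (5.860)(0.796 rad/s) / (20.40) = 0.2287 rad/s = 2.183 rpm.

ω₂ ≈ 2.18 rpm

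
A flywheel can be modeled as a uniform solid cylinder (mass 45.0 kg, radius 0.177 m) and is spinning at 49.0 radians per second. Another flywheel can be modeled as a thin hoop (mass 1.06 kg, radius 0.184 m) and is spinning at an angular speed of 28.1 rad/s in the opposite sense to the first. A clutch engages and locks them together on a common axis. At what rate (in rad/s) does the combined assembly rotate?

|ω_f| ≈ 45.3 rad/s

The coupling torques are internal; angular momentum about the shared axis is conserved.
Moments of inertia: I_A = ½(45.0)(0.177)² = 0.7049 kg·m²; I_B = (1.06)(0.184)² = 0.03589 kg·m².
Taking A's sense as positive: L = (0.7049)(49.0) − (0.03589)(28.1) = 33.53 kg·m²·rad/s.
Combined I = 0.7049 + 0.03589 = 0.7408 kg·m².
ω_f = L / I = 33.53 / 0.7408 = 45.26 rad/s.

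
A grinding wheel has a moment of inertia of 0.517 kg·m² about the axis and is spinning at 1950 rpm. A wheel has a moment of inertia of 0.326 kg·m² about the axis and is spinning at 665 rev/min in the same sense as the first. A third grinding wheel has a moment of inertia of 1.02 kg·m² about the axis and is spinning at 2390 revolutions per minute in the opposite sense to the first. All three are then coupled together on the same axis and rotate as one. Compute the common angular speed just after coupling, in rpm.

|ω_f| ≈ 651 rpm

The coupling torques are internal; angular momentum about the shared axis is conserved.
Taking A's sense as positive: L = (0.5170)(1950) + (0.3260)(665) − (1.020)(2390) = -1213 kg·m²·rpm.
Combined I = 0.5170 + 0.3260 + 1.020 = 1.863 kg·m².
ω_f = L / I = -1213 / 1.863 = -651.0 rpm.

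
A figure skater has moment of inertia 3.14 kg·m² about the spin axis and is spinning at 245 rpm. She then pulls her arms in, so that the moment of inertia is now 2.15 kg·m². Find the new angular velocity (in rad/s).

No external torque acts about the spin axis, so angular momentum is conserved.
ω₂ = I₁ω₁ / I₂ = (3.140)(245 rpm) / (2.150) = 357.8 rpm = 37.47 rad/s.

ω₂ ≈ 37.5 rad/s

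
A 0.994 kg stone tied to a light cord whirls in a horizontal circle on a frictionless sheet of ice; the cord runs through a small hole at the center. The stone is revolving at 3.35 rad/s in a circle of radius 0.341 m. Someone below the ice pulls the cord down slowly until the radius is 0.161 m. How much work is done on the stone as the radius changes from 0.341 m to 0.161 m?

The constraining force is radial, so m r² ω about the center is conserved.
ω₂ = ω₁ (r₁/r₂)² = (3.35)(0.341/0.161)² = 15.03 rad/s.
W = ΔKE = ½m(v₂² − v₁²) = 2.261 J.

W ≈ 2.26 J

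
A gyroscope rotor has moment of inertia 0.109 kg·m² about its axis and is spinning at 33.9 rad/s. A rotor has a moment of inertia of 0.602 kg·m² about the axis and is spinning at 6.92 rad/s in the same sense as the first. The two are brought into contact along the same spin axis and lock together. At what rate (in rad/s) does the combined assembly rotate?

No external torque acts about the common axis, so total angular momentum is conserved.
Taking A's sense as positive: L = (0.1090)(33.9) + (0.6020)(6.92) = 7.861 kg·m²·rad/s.
Combined I = 0.1090 + 0.6020 = 0.7110 kg·m².
ω_f = L / I = 7.861 / 0.7110 = 11.06 rad/s.

|ω_f| ≈ 11.1 rad/s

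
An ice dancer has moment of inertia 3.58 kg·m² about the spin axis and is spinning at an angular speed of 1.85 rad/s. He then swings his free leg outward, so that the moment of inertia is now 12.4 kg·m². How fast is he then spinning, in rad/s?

With no external torque about the axis, L is conserved: I₁ω₁ = I₂ω₂.
ω₂ = I₁ω₁ / I₂ = (3.580)(1.85 rad/s) / (12.40) = 0.5341 rad/s.

ω₂ ≈ 0.534 rad/s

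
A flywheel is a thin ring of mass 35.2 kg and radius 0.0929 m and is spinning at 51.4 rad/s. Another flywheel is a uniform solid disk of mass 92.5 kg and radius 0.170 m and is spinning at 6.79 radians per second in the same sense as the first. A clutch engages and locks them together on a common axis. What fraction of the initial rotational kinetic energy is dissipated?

fraction ≈ 0.570

The coupling torques are internal; angular momentum about the shared axis is conserved.
Moments of inertia: I_A = (35.2)(0.0929)² = 0.3038 kg·m²; I_B = ½(92.5)(0.170)² = 1.337 kg·m².
Taking A's sense as positive: L = (0.3038)(51.4) + (1.337)(6.79) = 24.69 kg·m²·rad/s.
Combined I = 0.3038 + 1.337 = 1.640 kg·m².
ω_f = L / I = 24.69 / 1.640 = 15.05 rad/s.
KE_i = ½ΣIω² = 432.1 J; KE_f = ½(1.640)(15.05)² = 185.8 J.
Fraction dissipated = (KE_i − KE_f)/KE_i = 0.5700.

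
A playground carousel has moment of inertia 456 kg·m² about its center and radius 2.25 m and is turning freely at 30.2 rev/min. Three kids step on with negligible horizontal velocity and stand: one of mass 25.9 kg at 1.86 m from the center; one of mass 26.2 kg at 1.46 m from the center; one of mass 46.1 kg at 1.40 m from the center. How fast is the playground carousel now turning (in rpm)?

ω_f ≈ 19.9 rpm

The added mass arrives with no angular momentum about the center, and any external torque about the center is negligible, so the system's angular momentum is conserved.
Added inertia Σmr² = (25.9)(1.86)² + (26.2)(1.46)² + (46.1)(1.40)² = 235.8 kg·m²; I_f = 456.0 + 235.8 = 691.8 kg·m².
ω_f = I_p ω_i / I_f = (456.0)(30.2) / 691.8 = 19.91 rpm.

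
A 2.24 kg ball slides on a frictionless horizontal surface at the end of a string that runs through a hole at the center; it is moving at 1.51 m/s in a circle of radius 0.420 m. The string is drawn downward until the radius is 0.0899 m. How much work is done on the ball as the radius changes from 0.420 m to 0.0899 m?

W ≈ 53.2 J

The only horizontal force on the mass is along the cord (radial), so it exerts no torque about the hole and angular momentum m v r is conserved.
v₂ = v₁ r₁ / r₂ = (1.51)(0.420) / (0.0899) = 7.055 m/s.
W = ΔKE = ½m(v₂² − v₁²) = 53.18 J.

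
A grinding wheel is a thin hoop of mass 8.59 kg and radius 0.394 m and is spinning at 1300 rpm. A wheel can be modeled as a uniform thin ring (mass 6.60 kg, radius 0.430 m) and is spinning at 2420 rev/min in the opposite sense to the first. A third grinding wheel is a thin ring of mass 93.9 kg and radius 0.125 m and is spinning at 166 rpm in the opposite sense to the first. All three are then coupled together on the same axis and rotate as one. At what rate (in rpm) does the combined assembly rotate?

|ω_f| ≈ 364 rpm

The coupling torques are internal; angular momentum about the shared axis is conserved.
Moments of inertia: I_A = (8.59)(0.394)² = 1.333 kg·m²; I_B = (6.60)(0.430)² = 1.220 kg·m²; I_C = (93.9)(0.125)² = 1.467 kg·m².
Taking A's sense as positive: L = (1.333)(1300) − (1.220)(2420) − (1.467)(166) = -1463 kg·m²·rpm.
Combined I = 1.333 + 1.220 + 1.467 = 4.021 kg·m².
ω_f = L / I = -1463 / 4.021 = -363.9 rpm.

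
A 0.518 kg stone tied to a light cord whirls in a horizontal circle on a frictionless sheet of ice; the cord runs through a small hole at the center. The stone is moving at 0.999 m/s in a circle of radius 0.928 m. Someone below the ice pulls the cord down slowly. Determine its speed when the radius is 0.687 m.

v₂ ≈ 1.35 m/s

Central (radial) force ⇒ zero torque about the center ⇒ m v r is constant.
v₂ = v₁ r₁ / r₂ = (0.999)(0.928) / (0.687) = 1.349 m/s.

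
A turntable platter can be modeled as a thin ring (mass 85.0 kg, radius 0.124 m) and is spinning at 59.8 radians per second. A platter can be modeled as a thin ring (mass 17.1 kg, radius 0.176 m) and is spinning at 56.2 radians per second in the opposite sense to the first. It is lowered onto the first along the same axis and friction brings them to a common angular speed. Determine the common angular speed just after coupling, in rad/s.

|ω_f| ≈ 26.3 rad/s

The coupling torques are internal; angular momentum about the shared axis is conserved.
Moments of inertia: I_A = (85.0)(0.124)² = 1.307 kg·m²; I_B = (17.1)(0.176)² = 0.5297 kg·m².
Taking A's sense as positive: L = (1.307)(59.8) − (0.5297)(56.2) = 48.39 kg·m²·rad/s.
Combined I = 1.307 + 0.5297 = 1.837 kg·m².
ω_f = L / I = 48.39 / 1.837 = 26.35 rad/s.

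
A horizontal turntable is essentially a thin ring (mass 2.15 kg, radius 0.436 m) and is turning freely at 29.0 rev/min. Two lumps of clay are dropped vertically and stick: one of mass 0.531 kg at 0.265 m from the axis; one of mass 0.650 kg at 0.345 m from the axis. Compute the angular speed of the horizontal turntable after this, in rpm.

ω_f ≈ 22.6 rpm

The added mass arrives with no angular momentum about the axis, and any external torque about the axis is negligible, so the system's angular momentum is conserved.
I_p = (2.15)(0.436)² = 0.4087 kg·m².
Added inertia Σmr² = (0.531)(0.265)² + (0.650)(0.345)² = 0.1147 kg·m²; I_f = 0.4087 + 0.1147 = 0.5234 kg·m².
ω_f = I_p ω_i / I_f = (0.4087)(29.0) / 0.5234 = 22.65 rpm.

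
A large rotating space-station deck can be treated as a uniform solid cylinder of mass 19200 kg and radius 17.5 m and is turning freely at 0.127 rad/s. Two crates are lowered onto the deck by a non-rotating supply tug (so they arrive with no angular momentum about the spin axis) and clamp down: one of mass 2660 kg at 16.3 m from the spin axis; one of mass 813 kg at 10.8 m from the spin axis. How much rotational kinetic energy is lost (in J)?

No external torque acts about the spin axis; L_before = L_after.
I_p = ½(19200)(17.5)² = 2.940e+06 kg·m².
Added inertia Σmr² = (2660)(16.3)² + (813)(10.8)² = 8.016e+05 kg·m²; I_f = 2.940e+06 + 8.016e+05 = 3.742e+06 kg·m².
ω_f = I_p ω_i / I_f = (2.940e+06)(0.127) / 3.742e+06 = 0.09979 rad/s.
KE_i = ½(2.940e+06)(0.1270 rad/s)² = 23710 J; KE_f = ½(3.742e+06)(0.09979)² = 18630 J.

energy lost ≈ 5080 J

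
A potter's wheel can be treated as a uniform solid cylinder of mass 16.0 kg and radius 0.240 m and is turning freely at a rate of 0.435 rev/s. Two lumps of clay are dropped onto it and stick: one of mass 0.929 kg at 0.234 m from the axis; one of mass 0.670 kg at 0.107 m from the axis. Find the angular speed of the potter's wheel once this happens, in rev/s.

ω_f ≈ 0.386 rev/s

No external torque acts about the axis; L_before = L_after.
I_p = ½(16.0)(0.240)² = 0.4608 kg·m².
Added inertia Σmr² = (0.929)(0.234)² + (0.670)(0.107)² = 0.05854 kg·m²; I_f = 0.4608 + 0.05854 = 0.5193 kg·m².
ω_f = I_p ω_i / I_f = (0.4608)(0.435) / 0.5193 = 0.3860 rev/s.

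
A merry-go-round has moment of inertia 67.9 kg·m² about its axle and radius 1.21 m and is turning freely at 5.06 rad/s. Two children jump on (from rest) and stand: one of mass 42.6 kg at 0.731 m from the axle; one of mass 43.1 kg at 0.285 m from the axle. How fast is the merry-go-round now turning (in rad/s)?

No external torque acts about the axle; L_before = L_after.
Added inertia Σmr² = (42.6)(0.731)² + (43.1)(0.285)² = 26.26 kg·m²; I_f = 67.90 + 26.26 = 94.16 kg·m².
ω_f = I_p ω_i / I_f = (67.90)(5.06) / 94.16 = 3.649 rad/s.

ω_f ≈ 3.65 rad/s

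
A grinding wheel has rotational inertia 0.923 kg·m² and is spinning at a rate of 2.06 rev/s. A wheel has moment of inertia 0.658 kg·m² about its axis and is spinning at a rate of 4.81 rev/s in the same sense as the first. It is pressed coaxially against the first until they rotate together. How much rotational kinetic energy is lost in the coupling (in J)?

ΔKE lost ≈ 57.3 J

No external torque acts about the common axis, so total angular momentum is conserved.
Taking A's sense as positive: L = (0.9230)(2.06) + (0.6580)(4.81) = 5.066 kg·m²·rev/s.
Combined I = 0.9230 + 0.6580 = 1.581 kg·m².
ω_f = L / I = 5.066 / 1.581 = 3.205 rev/s.
KE_i = ½ΣIω² = 377.8 J; KE_f = ½(1.581)(20.13)² = 320.5 J.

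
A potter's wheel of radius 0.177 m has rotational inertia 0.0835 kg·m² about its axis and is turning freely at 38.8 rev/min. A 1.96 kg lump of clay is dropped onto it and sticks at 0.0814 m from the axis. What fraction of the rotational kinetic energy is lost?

The added mass arrives with no angular momentum about the axis, and any external torque about the axis is negligible, so the system's angular momentum is conserved.
Added inertia Σmr² = (1.96)(0.0814)² = 0.01299 kg·m²; I_f = 0.08350 + 0.01299 = 0.09649 kg·m².
ω_f = I_p ω_i / I_f = (0.08350)(38.8) / 0.09649 = 33.58 rpm.
KE_i = ½(0.08350)(4.063 rad/s)² = 0.6893 J; KE_f = ½(0.09649)(3.516)² = 0.5965 J.
Fraction lost = 0.1346.

fraction ≈ 0.135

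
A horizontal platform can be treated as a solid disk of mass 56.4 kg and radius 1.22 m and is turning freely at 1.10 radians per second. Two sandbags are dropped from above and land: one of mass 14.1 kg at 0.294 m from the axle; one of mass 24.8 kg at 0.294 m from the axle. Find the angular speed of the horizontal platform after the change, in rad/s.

ω_f ≈ 1.02 rad/s

The added mass arrives with no angular momentum about the axle, and any external torque about the axle is negligible, so the system's angular momentum is conserved.
I_p = ½(56.4)(1.22)² = 41.97 kg·m².
Added inertia Σmr² = (14.1)(0.294)² + (24.8)(0.294)² = 3.362 kg·m²; I_f = 41.97 + 3.362 = 45.34 kg·m².
ω_f = I_p ω_i / I_f = (41.97)(1.10) / 45.34 = 1.018 rad/s.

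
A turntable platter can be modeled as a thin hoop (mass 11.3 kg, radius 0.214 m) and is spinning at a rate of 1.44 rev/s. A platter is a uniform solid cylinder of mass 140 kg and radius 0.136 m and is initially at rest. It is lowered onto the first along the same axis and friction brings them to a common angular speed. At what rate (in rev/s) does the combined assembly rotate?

|ω_f| ≈ 0.411 rev/s

The coupling torques are internal; angular momentum about the shared axis is conserved.
Moments of inertia: I_A = (11.3)(0.214)² = 0.5175 kg·m²; I_B = ½(140)(0.136)² = 1.295 kg·m².
Taking A's sense as positive: L = (0.5175)(1.44) = 0.7452 kg·m²·rev/s.
Combined I = 0.5175 + 1.295 = 1.812 kg·m².
ω_f = L / I = 0.7452 / 1.812 = 0.4112 rev/s.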